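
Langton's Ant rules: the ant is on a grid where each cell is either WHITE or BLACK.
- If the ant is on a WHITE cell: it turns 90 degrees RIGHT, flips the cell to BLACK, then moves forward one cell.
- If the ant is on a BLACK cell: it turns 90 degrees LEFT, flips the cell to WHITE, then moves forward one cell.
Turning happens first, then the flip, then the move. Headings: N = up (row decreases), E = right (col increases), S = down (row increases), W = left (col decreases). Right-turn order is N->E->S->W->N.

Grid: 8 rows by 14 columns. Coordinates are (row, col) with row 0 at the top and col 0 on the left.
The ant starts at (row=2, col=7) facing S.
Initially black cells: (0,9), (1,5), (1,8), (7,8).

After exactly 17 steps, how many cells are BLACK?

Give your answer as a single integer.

Step 1: on WHITE (2,7): turn R to W, flip to black, move to (2,6). |black|=5
Step 2: on WHITE (2,6): turn R to N, flip to black, move to (1,6). |black|=6
Step 3: on WHITE (1,6): turn R to E, flip to black, move to (1,7). |black|=7
Step 4: on WHITE (1,7): turn R to S, flip to black, move to (2,7). |black|=8
Step 5: on BLACK (2,7): turn L to E, flip to white, move to (2,8). |black|=7
Step 6: on WHITE (2,8): turn R to S, flip to black, move to (3,8). |black|=8
Step 7: on WHITE (3,8): turn R to W, flip to black, move to (3,7). |black|=9
Step 8: on WHITE (3,7): turn R to N, flip to black, move to (2,7). |black|=10
Step 9: on WHITE (2,7): turn R to E, flip to black, move to (2,8). |black|=11
Step 10: on BLACK (2,8): turn L to N, flip to white, move to (1,8). |black|=10
Step 11: on BLACK (1,8): turn L to W, flip to white, move to (1,7). |black|=9
Step 12: on BLACK (1,7): turn L to S, flip to white, move to (2,7). |black|=8
Step 13: on BLACK (2,7): turn L to E, flip to white, move to (2,8). |black|=7
Step 14: on WHITE (2,8): turn R to S, flip to black, move to (3,8). |black|=8
Step 15: on BLACK (3,8): turn L to E, flip to white, move to (3,9). |black|=7
Step 16: on WHITE (3,9): turn R to S, flip to black, move to (4,9). |black|=8
Step 17: on WHITE (4,9): turn R to W, flip to black, move to (4,8). |black|=9

Answer: 9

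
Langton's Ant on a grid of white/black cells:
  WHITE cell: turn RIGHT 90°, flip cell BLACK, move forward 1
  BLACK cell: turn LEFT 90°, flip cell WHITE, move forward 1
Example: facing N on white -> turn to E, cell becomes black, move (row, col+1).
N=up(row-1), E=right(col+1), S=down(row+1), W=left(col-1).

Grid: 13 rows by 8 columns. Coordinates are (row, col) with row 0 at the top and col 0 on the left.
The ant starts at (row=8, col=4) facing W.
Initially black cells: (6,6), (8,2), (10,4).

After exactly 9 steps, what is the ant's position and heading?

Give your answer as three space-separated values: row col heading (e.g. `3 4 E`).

Answer: 9 4 S

Derivation:
Step 1: on WHITE (8,4): turn R to N, flip to black, move to (7,4). |black|=4
Step 2: on WHITE (7,4): turn R to E, flip to black, move to (7,5). |black|=5
Step 3: on WHITE (7,5): turn R to S, flip to black, move to (8,5). |black|=6
Step 4: on WHITE (8,5): turn R to W, flip to black, move to (8,4). |black|=7
Step 5: on BLACK (8,4): turn L to S, flip to white, move to (9,4). |black|=6
Step 6: on WHITE (9,4): turn R to W, flip to black, move to (9,3). |black|=7
Step 7: on WHITE (9,3): turn R to N, flip to black, move to (8,3). |black|=8
Step 8: on WHITE (8,3): turn R to E, flip to black, move to (8,4). |black|=9
Step 9: on WHITE (8,4): turn R to S, flip to black, move to (9,4). |black|=10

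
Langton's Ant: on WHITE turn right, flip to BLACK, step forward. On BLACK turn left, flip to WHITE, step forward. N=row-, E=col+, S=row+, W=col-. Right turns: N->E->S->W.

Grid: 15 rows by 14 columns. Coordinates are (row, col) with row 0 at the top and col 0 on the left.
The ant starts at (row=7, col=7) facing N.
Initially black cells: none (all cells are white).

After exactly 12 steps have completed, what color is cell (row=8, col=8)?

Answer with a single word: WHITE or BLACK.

Step 1: on WHITE (7,7): turn R to E, flip to black, move to (7,8). |black|=1
Step 2: on WHITE (7,8): turn R to S, flip to black, move to (8,8). |black|=2
Step 3: on WHITE (8,8): turn R to W, flip to black, move to (8,7). |black|=3
Step 4: on WHITE (8,7): turn R to N, flip to black, move to (7,7). |black|=4
Step 5: on BLACK (7,7): turn L to W, flip to white, move to (7,6). |black|=3
Step 6: on WHITE (7,6): turn R to N, flip to black, move to (6,6). |black|=4
Step 7: on WHITE (6,6): turn R to E, flip to black, move to (6,7). |black|=5
Step 8: on WHITE (6,7): turn R to S, flip to black, move to (7,7). |black|=6
Step 9: on WHITE (7,7): turn R to W, flip to black, move to (7,6). |black|=7
Step 10: on BLACK (7,6): turn L to S, flip to white, move to (8,6). |black|=6
Step 11: on WHITE (8,6): turn R to W, flip to black, move to (8,5). |black|=7
Step 12: on WHITE (8,5): turn R to N, flip to black, move to (7,5). |black|=8

Answer: BLACK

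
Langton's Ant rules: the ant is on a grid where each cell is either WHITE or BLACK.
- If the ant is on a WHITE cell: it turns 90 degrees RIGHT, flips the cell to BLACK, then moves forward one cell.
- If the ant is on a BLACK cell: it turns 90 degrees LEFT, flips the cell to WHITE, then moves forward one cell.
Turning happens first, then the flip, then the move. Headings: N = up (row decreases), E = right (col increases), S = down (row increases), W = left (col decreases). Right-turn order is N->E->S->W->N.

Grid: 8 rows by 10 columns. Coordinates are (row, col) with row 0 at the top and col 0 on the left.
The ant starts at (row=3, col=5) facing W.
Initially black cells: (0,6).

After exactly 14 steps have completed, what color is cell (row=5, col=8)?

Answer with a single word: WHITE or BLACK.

Step 1: on WHITE (3,5): turn R to N, flip to black, move to (2,5). |black|=2
Step 2: on WHITE (2,5): turn R to E, flip to black, move to (2,6). |black|=3
Step 3: on WHITE (2,6): turn R to S, flip to black, move to (3,6). |black|=4
Step 4: on WHITE (3,6): turn R to W, flip to black, move to (3,5). |black|=5
Step 5: on BLACK (3,5): turn L to S, flip to white, move to (4,5). |black|=4
Step 6: on WHITE (4,5): turn R to W, flip to black, move to (4,4). |black|=5
Step 7: on WHITE (4,4): turn R to N, flip to black, move to (3,4). |black|=6
Step 8: on WHITE (3,4): turn R to E, flip to black, move to (3,5). |black|=7
Step 9: on WHITE (3,5): turn R to S, flip to black, move to (4,5). |black|=8
Step 10: on BLACK (4,5): turn L to E, flip to white, move to (4,6). |black|=7
Step 11: on WHITE (4,6): turn R to S, flip to black, move to (5,6). |black|=8
Step 12: on WHITE (5,6): turn R to W, flip to black, move to (5,5). |black|=9
Step 13: on WHITE (5,5): turn R to N, flip to black, move to (4,5). |black|=10
Step 14: on WHITE (4,5): turn R to E, flip to black, move to (4,6). |black|=11

Answer: WHITE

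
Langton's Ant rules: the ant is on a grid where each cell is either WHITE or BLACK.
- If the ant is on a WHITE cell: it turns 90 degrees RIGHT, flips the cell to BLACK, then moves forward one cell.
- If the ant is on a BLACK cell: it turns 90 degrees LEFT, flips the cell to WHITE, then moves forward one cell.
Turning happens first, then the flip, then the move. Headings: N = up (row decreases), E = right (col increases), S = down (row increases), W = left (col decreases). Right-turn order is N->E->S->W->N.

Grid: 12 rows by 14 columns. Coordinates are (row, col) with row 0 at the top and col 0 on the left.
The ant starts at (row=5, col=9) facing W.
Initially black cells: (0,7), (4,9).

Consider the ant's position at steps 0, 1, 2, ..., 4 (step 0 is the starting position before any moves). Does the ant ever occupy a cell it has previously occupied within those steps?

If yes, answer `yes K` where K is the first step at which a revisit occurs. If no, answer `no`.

Answer: no

Derivation:
Step 1: on WHITE (5,9): turn R to N, flip to black, move to (4,9). |black|=3 — new cell
Step 2: on BLACK (4,9): turn L to W, flip to white, move to (4,8). |black|=2 — new cell
Step 3: on WHITE (4,8): turn R to N, flip to black, move to (3,8). |black|=3 — new cell
Step 4: on WHITE (3,8): turn R to E, flip to black, move to (3,9). |black|=4 — new cell
No revisit within 4 steps.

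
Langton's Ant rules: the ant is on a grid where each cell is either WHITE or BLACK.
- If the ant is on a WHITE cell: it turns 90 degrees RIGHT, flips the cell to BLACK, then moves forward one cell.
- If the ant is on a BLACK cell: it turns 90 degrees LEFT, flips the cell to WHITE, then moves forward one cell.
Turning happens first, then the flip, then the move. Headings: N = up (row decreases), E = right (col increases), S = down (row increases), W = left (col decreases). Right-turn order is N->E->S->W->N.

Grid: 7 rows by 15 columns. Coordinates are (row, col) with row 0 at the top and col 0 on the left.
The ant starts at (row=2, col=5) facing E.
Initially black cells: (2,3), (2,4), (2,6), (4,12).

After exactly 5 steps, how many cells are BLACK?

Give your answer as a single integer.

Answer: 5

Derivation:
Step 1: on WHITE (2,5): turn R to S, flip to black, move to (3,5). |black|=5
Step 2: on WHITE (3,5): turn R to W, flip to black, move to (3,4). |black|=6
Step 3: on WHITE (3,4): turn R to N, flip to black, move to (2,4). |black|=7
Step 4: on BLACK (2,4): turn L to W, flip to white, move to (2,3). |black|=6
Step 5: on BLACK (2,3): turn L to S, flip to white, move to (3,3). |black|=5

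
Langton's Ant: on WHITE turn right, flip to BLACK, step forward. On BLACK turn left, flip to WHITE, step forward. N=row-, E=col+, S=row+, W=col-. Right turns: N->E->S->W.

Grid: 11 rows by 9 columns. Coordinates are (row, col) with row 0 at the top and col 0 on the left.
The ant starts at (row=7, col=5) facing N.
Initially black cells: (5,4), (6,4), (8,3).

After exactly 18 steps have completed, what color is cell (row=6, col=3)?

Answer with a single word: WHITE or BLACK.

Answer: BLACK

Derivation:
Step 1: on WHITE (7,5): turn R to E, flip to black, move to (7,6). |black|=4
Step 2: on WHITE (7,6): turn R to S, flip to black, move to (8,6). |black|=5
Step 3: on WHITE (8,6): turn R to W, flip to black, move to (8,5). |black|=6
Step 4: on WHITE (8,5): turn R to N, flip to black, move to (7,5). |black|=7
Step 5: on BLACK (7,5): turn L to W, flip to white, move to (7,4). |black|=6
Step 6: on WHITE (7,4): turn R to N, flip to black, move to (6,4). |black|=7
Step 7: on BLACK (6,4): turn L to W, flip to white, move to (6,3). |black|=6
Step 8: on WHITE (6,3): turn R to N, flip to black, move to (5,3). |black|=7
Step 9: on WHITE (5,3): turn R to E, flip to black, move to (5,4). |black|=8
Step 10: on BLACK (5,4): turn L to N, flip to white, move to (4,4). |black|=7
Step 11: on WHITE (4,4): turn R to E, flip to black, move to (4,5). |black|=8
Step 12: on WHITE (4,5): turn R to S, flip to black, move to (5,5). |black|=9
Step 13: on WHITE (5,5): turn R to W, flip to black, move to (5,4). |black|=10
Step 14: on WHITE (5,4): turn R to N, flip to black, move to (4,4). |black|=11
Step 15: on BLACK (4,4): turn L to W, flip to white, move to (4,3). |black|=10
Step 16: on WHITE (4,3): turn R to N, flip to black, move to (3,3). |black|=11
Step 17: on WHITE (3,3): turn R to E, flip to black, move to (3,4). |black|=12
Step 18: on WHITE (3,4): turn R to S, flip to black, move to (4,4). |black|=13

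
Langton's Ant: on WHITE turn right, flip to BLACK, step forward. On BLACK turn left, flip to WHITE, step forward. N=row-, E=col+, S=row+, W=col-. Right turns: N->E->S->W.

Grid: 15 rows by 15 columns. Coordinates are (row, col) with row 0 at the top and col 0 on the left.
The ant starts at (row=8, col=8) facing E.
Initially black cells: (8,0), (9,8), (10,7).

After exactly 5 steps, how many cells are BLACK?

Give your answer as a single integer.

Step 1: on WHITE (8,8): turn R to S, flip to black, move to (9,8). |black|=4
Step 2: on BLACK (9,8): turn L to E, flip to white, move to (9,9). |black|=3
Step 3: on WHITE (9,9): turn R to S, flip to black, move to (10,9). |black|=4
Step 4: on WHITE (10,9): turn R to W, flip to black, move to (10,8). |black|=5
Step 5: on WHITE (10,8): turn R to N, flip to black, move to (9,8). |black|=6

Answer: 6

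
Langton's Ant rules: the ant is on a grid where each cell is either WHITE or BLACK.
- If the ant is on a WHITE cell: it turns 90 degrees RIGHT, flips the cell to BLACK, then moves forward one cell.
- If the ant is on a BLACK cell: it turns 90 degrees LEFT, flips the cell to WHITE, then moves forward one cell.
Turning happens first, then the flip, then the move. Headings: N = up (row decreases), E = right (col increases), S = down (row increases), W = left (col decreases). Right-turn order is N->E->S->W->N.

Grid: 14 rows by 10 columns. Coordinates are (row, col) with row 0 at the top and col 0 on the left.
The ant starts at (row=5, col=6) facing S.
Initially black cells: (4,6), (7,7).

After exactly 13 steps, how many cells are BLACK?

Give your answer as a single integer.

Answer: 11

Derivation:
Step 1: on WHITE (5,6): turn R to W, flip to black, move to (5,5). |black|=3
Step 2: on WHITE (5,5): turn R to N, flip to black, move to (4,5). |black|=4
Step 3: on WHITE (4,5): turn R to E, flip to black, move to (4,6). |black|=5
Step 4: on BLACK (4,6): turn L to N, flip to white, move to (3,6). |black|=4
Step 5: on WHITE (3,6): turn R to E, flip to black, move to (3,7). |black|=5
Step 6: on WHITE (3,7): turn R to S, flip to black, move to (4,7). |black|=6
Step 7: on WHITE (4,7): turn R to W, flip to black, move to (4,6). |black|=7
Step 8: on WHITE (4,6): turn R to N, flip to black, move to (3,6). |black|=8
Step 9: on BLACK (3,6): turn L to W, flip to white, move to (3,5). |black|=7
Step 10: on WHITE (3,5): turn R to N, flip to black, move to (2,5). |black|=8
Step 11: on WHITE (2,5): turn R to E, flip to black, move to (2,6). |black|=9
Step 12: on WHITE (2,6): turn R to S, flip to black, move to (3,6). |black|=10
Step 13: on WHITE (3,6): turn R to W, flip to black, move to (3,5). |black|=11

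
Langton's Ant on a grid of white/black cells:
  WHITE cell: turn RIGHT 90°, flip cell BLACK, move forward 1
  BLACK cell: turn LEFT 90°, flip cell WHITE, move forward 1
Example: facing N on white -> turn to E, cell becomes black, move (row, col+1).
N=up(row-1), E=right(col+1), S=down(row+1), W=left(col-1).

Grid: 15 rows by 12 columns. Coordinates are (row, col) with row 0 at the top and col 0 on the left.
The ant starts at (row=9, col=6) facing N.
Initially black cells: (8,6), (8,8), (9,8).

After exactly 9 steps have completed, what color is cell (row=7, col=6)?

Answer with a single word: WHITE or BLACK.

Step 1: on WHITE (9,6): turn R to E, flip to black, move to (9,7). |black|=4
Step 2: on WHITE (9,7): turn R to S, flip to black, move to (10,7). |black|=5
Step 3: on WHITE (10,7): turn R to W, flip to black, move to (10,6). |black|=6
Step 4: on WHITE (10,6): turn R to N, flip to black, move to (9,6). |black|=7
Step 5: on BLACK (9,6): turn L to W, flip to white, move to (9,5). |black|=6
Step 6: on WHITE (9,5): turn R to N, flip to black, move to (8,5). |black|=7
Step 7: on WHITE (8,5): turn R to E, flip to black, move to (8,6). |black|=8
Step 8: on BLACK (8,6): turn L to N, flip to white, move to (7,6). |black|=7
Step 9: on WHITE (7,6): turn R to E, flip to black, move to (7,7). |black|=8

Answer: BLACK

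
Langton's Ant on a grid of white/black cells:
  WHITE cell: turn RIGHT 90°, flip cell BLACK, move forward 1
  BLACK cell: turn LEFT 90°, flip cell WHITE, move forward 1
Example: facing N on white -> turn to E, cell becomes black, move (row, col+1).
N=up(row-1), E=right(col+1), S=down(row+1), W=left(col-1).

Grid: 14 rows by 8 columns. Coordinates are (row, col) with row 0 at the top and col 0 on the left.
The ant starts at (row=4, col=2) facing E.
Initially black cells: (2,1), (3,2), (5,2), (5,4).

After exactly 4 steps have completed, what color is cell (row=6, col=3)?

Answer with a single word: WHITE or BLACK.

Step 1: on WHITE (4,2): turn R to S, flip to black, move to (5,2). |black|=5
Step 2: on BLACK (5,2): turn L to E, flip to white, move to (5,3). |black|=4
Step 3: on WHITE (5,3): turn R to S, flip to black, move to (6,3). |black|=5
Step 4: on WHITE (6,3): turn R to W, flip to black, move to (6,2). |black|=6

Answer: BLACK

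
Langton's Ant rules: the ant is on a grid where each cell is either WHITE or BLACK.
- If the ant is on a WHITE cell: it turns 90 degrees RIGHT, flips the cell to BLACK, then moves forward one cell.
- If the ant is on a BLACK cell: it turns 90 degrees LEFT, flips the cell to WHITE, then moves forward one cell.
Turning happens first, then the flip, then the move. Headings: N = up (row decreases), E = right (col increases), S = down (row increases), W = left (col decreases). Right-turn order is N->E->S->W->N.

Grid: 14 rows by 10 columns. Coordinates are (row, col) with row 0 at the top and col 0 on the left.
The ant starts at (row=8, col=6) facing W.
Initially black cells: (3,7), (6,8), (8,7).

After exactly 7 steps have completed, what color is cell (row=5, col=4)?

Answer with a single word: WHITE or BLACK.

Answer: WHITE

Derivation:
Step 1: on WHITE (8,6): turn R to N, flip to black, move to (7,6). |black|=4
Step 2: on WHITE (7,6): turn R to E, flip to black, move to (7,7). |black|=5
Step 3: on WHITE (7,7): turn R to S, flip to black, move to (8,7). |black|=6
Step 4: on BLACK (8,7): turn L to E, flip to white, move to (8,8). |black|=5
Step 5: on WHITE (8,8): turn R to S, flip to black, move to (9,8). |black|=6
Step 6: on WHITE (9,8): turn R to W, flip to black, move to (9,7). |black|=7
Step 7: on WHITE (9,7): turn R to N, flip to black, move to (8,7). |black|=8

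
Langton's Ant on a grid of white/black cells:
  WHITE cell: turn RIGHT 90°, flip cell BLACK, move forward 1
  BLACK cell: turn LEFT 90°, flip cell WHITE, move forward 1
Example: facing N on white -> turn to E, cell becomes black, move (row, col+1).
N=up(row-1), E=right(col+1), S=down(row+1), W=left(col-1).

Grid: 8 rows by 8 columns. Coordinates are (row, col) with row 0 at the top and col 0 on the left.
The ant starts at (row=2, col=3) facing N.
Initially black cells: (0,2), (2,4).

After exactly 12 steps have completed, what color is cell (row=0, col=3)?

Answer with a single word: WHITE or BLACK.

Answer: BLACK

Derivation:
Step 1: on WHITE (2,3): turn R to E, flip to black, move to (2,4). |black|=3
Step 2: on BLACK (2,4): turn L to N, flip to white, move to (1,4). |black|=2
Step 3: on WHITE (1,4): turn R to E, flip to black, move to (1,5). |black|=3
Step 4: on WHITE (1,5): turn R to S, flip to black, move to (2,5). |black|=4
Step 5: on WHITE (2,5): turn R to W, flip to black, move to (2,4). |black|=5
Step 6: on WHITE (2,4): turn R to N, flip to black, move to (1,4). |black|=6
Step 7: on BLACK (1,4): turn L to W, flip to white, move to (1,3). |black|=5
Step 8: on WHITE (1,3): turn R to N, flip to black, move to (0,3). |black|=6
Step 9: on WHITE (0,3): turn R to E, flip to black, move to (0,4). |black|=7
Step 10: on WHITE (0,4): turn R to S, flip to black, move to (1,4). |black|=8
Step 11: on WHITE (1,4): turn R to W, flip to black, move to (1,3). |black|=9
Step 12: on BLACK (1,3): turn L to S, flip to white, move to (2,3). |black|=8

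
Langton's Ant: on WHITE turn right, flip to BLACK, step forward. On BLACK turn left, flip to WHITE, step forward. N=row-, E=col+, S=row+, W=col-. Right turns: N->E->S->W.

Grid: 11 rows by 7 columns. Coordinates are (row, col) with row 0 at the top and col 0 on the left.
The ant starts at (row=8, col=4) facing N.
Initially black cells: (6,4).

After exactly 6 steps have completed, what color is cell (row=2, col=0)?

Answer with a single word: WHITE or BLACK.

Answer: WHITE

Derivation:
Step 1: on WHITE (8,4): turn R to E, flip to black, move to (8,5). |black|=2
Step 2: on WHITE (8,5): turn R to S, flip to black, move to (9,5). |black|=3
Step 3: on WHITE (9,5): turn R to W, flip to black, move to (9,4). |black|=4
Step 4: on WHITE (9,4): turn R to N, flip to black, move to (8,4). |black|=5
Step 5: on BLACK (8,4): turn L to W, flip to white, move to (8,3). |black|=4
Step 6: on WHITE (8,3): turn R to N, flip to black, move to (7,3). |black|=5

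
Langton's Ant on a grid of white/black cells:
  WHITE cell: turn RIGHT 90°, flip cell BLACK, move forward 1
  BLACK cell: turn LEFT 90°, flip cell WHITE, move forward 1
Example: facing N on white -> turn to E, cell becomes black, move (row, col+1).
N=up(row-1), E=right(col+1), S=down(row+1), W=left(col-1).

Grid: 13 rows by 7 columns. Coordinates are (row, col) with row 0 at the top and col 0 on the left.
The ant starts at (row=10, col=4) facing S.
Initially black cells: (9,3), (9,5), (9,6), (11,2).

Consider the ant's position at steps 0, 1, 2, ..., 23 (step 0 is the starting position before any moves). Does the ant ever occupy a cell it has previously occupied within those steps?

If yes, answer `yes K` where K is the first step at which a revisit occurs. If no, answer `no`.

Answer: yes 6

Derivation:
Step 1: on WHITE (10,4): turn R to W, flip to black, move to (10,3). |black|=5 — new cell
Step 2: on WHITE (10,3): turn R to N, flip to black, move to (9,3). |black|=6 — new cell
Step 3: on BLACK (9,3): turn L to W, flip to white, move to (9,2). |black|=5 — new cell
Step 4: on WHITE (9,2): turn R to N, flip to black, move to (8,2). |black|=6 — new cell
Step 5: on WHITE (8,2): turn R to E, flip to black, move to (8,3). |black|=7 — new cell
Step 6: on WHITE (8,3): turn R to S, flip to black, move to (9,3). |black|=8 — REVISIT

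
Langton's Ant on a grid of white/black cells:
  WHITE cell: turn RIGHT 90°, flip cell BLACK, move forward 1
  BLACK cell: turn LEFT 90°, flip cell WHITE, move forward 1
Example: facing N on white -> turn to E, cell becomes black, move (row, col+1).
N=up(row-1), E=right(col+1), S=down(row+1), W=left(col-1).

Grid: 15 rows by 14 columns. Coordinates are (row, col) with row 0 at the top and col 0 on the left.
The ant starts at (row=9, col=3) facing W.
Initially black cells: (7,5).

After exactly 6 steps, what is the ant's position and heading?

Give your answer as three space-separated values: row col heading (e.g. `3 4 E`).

Answer: 10 2 W

Derivation:
Step 1: on WHITE (9,3): turn R to N, flip to black, move to (8,3). |black|=2
Step 2: on WHITE (8,3): turn R to E, flip to black, move to (8,4). |black|=3
Step 3: on WHITE (8,4): turn R to S, flip to black, move to (9,4). |black|=4
Step 4: on WHITE (9,4): turn R to W, flip to black, move to (9,3). |black|=5
Step 5: on BLACK (9,3): turn L to S, flip to white, move to (10,3). |black|=4
Step 6: on WHITE (10,3): turn R to W, flip to black, move to (10,2). |black|=5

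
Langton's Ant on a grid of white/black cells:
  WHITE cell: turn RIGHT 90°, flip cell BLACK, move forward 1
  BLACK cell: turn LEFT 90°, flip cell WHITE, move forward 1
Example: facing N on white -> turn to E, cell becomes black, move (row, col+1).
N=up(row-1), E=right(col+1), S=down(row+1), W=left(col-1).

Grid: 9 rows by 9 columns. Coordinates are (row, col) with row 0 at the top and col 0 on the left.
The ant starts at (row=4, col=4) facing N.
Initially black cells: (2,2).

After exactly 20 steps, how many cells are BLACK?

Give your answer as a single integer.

Step 1: on WHITE (4,4): turn R to E, flip to black, move to (4,5). |black|=2
Step 2: on WHITE (4,5): turn R to S, flip to black, move to (5,5). |black|=3
Step 3: on WHITE (5,5): turn R to W, flip to black, move to (5,4). |black|=4
Step 4: on WHITE (5,4): turn R to N, flip to black, move to (4,4). |black|=5
Step 5: on BLACK (4,4): turn L to W, flip to white, move to (4,3). |black|=4
Step 6: on WHITE (4,3): turn R to N, flip to black, move to (3,3). |black|=5
Step 7: on WHITE (3,3): turn R to E, flip to black, move to (3,4). |black|=6
Step 8: on WHITE (3,4): turn R to S, flip to black, move to (4,4). |black|=7
Step 9: on WHITE (4,4): turn R to W, flip to black, move to (4,3). |black|=8
Step 10: on BLACK (4,3): turn L to S, flip to white, move to (5,3). |black|=7
Step 11: on WHITE (5,3): turn R to W, flip to black, move to (5,2). |black|=8
Step 12: on WHITE (5,2): turn R to N, flip to black, move to (4,2). |black|=9
Step 13: on WHITE (4,2): turn R to E, flip to black, move to (4,3). |black|=10
Step 14: on WHITE (4,3): turn R to S, flip to black, move to (5,3). |black|=11
Step 15: on BLACK (5,3): turn L to E, flip to white, move to (5,4). |black|=10
Step 16: on BLACK (5,4): turn L to N, flip to white, move to (4,4). |black|=9
Step 17: on BLACK (4,4): turn L to W, flip to white, move to (4,3). |black|=8
Step 18: on BLACK (4,3): turn L to S, flip to white, move to (5,3). |black|=7
Step 19: on WHITE (5,3): turn R to W, flip to black, move to (5,2). |black|=8
Step 20: on BLACK (5,2): turn L to S, flip to white, move to (6,2). |black|=7

Answer: 7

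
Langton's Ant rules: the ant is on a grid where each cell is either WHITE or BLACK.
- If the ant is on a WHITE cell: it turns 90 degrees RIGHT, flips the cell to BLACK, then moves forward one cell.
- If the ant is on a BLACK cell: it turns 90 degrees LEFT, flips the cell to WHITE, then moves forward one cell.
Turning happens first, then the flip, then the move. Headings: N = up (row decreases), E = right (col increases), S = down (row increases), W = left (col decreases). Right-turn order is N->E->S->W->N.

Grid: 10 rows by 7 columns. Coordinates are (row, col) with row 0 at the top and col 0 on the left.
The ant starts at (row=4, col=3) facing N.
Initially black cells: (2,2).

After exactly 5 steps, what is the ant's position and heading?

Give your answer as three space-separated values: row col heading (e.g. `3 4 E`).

Step 1: on WHITE (4,3): turn R to E, flip to black, move to (4,4). |black|=2
Step 2: on WHITE (4,4): turn R to S, flip to black, move to (5,4). |black|=3
Step 3: on WHITE (5,4): turn R to W, flip to black, move to (5,3). |black|=4
Step 4: on WHITE (5,3): turn R to N, flip to black, move to (4,3). |black|=5
Step 5: on BLACK (4,3): turn L to W, flip to white, move to (4,2). |black|=4

Answer: 4 2 W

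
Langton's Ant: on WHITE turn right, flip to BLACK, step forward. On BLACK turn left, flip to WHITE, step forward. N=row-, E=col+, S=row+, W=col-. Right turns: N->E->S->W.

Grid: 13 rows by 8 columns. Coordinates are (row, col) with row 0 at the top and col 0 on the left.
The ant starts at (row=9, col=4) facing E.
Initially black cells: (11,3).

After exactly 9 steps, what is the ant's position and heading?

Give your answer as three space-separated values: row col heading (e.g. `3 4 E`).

Step 1: on WHITE (9,4): turn R to S, flip to black, move to (10,4). |black|=2
Step 2: on WHITE (10,4): turn R to W, flip to black, move to (10,3). |black|=3
Step 3: on WHITE (10,3): turn R to N, flip to black, move to (9,3). |black|=4
Step 4: on WHITE (9,3): turn R to E, flip to black, move to (9,4). |black|=5
Step 5: on BLACK (9,4): turn L to N, flip to white, move to (8,4). |black|=4
Step 6: on WHITE (8,4): turn R to E, flip to black, move to (8,5). |black|=5
Step 7: on WHITE (8,5): turn R to S, flip to black, move to (9,5). |black|=6
Step 8: on WHITE (9,5): turn R to W, flip to black, move to (9,4). |black|=7
Step 9: on WHITE (9,4): turn R to N, flip to black, move to (8,4). |black|=8

Answer: 8 4 N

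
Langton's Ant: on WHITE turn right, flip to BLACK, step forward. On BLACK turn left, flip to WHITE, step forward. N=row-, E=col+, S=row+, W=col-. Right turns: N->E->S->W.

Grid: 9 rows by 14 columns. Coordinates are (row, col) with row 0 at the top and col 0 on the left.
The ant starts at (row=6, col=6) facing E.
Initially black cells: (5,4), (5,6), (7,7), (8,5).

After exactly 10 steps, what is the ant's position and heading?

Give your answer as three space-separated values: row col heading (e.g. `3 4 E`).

Answer: 5 5 W

Derivation:
Step 1: on WHITE (6,6): turn R to S, flip to black, move to (7,6). |black|=5
Step 2: on WHITE (7,6): turn R to W, flip to black, move to (7,5). |black|=6
Step 3: on WHITE (7,5): turn R to N, flip to black, move to (6,5). |black|=7
Step 4: on WHITE (6,5): turn R to E, flip to black, move to (6,6). |black|=8
Step 5: on BLACK (6,6): turn L to N, flip to white, move to (5,6). |black|=7
Step 6: on BLACK (5,6): turn L to W, flip to white, move to (5,5). |black|=6
Step 7: on WHITE (5,5): turn R to N, flip to black, move to (4,5). |black|=7
Step 8: on WHITE (4,5): turn R to E, flip to black, move to (4,6). |black|=8
Step 9: on WHITE (4,6): turn R to S, flip to black, move to (5,6). |black|=9
Step 10: on WHITE (5,6): turn R to W, flip to black, move to (5,5). |black|=10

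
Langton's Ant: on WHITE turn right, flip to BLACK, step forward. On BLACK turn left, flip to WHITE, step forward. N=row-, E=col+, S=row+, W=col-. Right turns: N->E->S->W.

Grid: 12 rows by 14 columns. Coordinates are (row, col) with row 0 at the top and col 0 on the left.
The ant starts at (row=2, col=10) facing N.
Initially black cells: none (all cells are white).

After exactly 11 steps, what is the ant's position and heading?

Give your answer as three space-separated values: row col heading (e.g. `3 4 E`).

Step 1: on WHITE (2,10): turn R to E, flip to black, move to (2,11). |black|=1
Step 2: on WHITE (2,11): turn R to S, flip to black, move to (3,11). |black|=2
Step 3: on WHITE (3,11): turn R to W, flip to black, move to (3,10). |black|=3
Step 4: on WHITE (3,10): turn R to N, flip to black, move to (2,10). |black|=4
Step 5: on BLACK (2,10): turn L to W, flip to white, move to (2,9). |black|=3
Step 6: on WHITE (2,9): turn R to N, flip to black, move to (1,9). |black|=4
Step 7: on WHITE (1,9): turn R to E, flip to black, move to (1,10). |black|=5
Step 8: on WHITE (1,10): turn R to S, flip to black, move to (2,10). |black|=6
Step 9: on WHITE (2,10): turn R to W, flip to black, move to (2,9). |black|=7
Step 10: on BLACK (2,9): turn L to S, flip to white, move to (3,9). |black|=6
Step 11: on WHITE (3,9): turn R to W, flip to black, move to (3,8). |black|=7

Answer: 3 8 W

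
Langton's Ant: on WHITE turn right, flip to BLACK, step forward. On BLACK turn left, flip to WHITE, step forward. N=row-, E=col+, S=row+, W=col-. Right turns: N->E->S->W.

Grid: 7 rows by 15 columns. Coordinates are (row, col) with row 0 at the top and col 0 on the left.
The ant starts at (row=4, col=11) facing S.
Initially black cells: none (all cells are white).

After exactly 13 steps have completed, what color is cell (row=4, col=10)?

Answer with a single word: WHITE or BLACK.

Answer: BLACK

Derivation:
Step 1: on WHITE (4,11): turn R to W, flip to black, move to (4,10). |black|=1
Step 2: on WHITE (4,10): turn R to N, flip to black, move to (3,10). |black|=2
Step 3: on WHITE (3,10): turn R to E, flip to black, move to (3,11). |black|=3
Step 4: on WHITE (3,11): turn R to S, flip to black, move to (4,11). |black|=4
Step 5: on BLACK (4,11): turn L to E, flip to white, move to (4,12). |black|=3
Step 6: on WHITE (4,12): turn R to S, flip to black, move to (5,12). |black|=4
Step 7: on WHITE (5,12): turn R to W, flip to black, move to (5,11). |black|=5
Step 8: on WHITE (5,11): turn R to N, flip to black, move to (4,11). |black|=6
Step 9: on WHITE (4,11): turn R to E, flip to black, move to (4,12). |black|=7
Step 10: on BLACK (4,12): turn L to N, flip to white, move to (3,12). |black|=6
Step 11: on WHITE (3,12): turn R to E, flip to black, move to (3,13). |black|=7
Step 12: on WHITE (3,13): turn R to S, flip to black, move to (4,13). |black|=8
Step 13: on WHITE (4,13): turn R to W, flip to black, move to (4,12). |black|=9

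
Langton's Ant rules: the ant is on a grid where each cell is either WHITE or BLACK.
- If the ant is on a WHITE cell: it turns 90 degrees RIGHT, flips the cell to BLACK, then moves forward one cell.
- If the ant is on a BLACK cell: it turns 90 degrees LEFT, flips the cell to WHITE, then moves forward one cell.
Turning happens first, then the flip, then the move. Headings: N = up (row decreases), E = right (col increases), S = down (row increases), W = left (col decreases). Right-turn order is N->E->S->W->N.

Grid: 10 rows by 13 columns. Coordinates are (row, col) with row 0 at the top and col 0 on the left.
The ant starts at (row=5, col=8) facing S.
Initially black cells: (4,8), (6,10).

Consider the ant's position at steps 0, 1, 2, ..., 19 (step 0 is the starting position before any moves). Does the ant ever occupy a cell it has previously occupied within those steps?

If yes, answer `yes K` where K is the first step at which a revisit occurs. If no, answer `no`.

Answer: yes 7

Derivation:
Step 1: on WHITE (5,8): turn R to W, flip to black, move to (5,7). |black|=3 — new cell
Step 2: on WHITE (5,7): turn R to N, flip to black, move to (4,7). |black|=4 — new cell
Step 3: on WHITE (4,7): turn R to E, flip to black, move to (4,8). |black|=5 — new cell
Step 4: on BLACK (4,8): turn L to N, flip to white, move to (3,8). |black|=4 — new cell
Step 5: on WHITE (3,8): turn R to E, flip to black, move to (3,9). |black|=5 — new cell
Step 6: on WHITE (3,9): turn R to S, flip to black, move to (4,9). |black|=6 — new cell
Step 7: on WHITE (4,9): turn R to W, flip to black, move to (4,8). |black|=7 — REVISIT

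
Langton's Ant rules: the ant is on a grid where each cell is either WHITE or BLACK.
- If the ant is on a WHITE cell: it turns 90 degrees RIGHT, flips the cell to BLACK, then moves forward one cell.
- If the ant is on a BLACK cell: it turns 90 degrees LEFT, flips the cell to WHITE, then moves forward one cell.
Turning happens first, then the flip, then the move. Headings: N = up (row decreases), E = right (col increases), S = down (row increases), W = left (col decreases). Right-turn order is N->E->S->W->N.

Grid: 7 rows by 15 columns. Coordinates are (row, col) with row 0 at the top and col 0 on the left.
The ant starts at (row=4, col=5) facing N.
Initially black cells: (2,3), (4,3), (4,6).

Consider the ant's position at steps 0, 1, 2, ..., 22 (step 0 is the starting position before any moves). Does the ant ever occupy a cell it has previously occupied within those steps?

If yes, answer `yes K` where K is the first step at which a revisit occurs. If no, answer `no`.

Step 1: on WHITE (4,5): turn R to E, flip to black, move to (4,6). |black|=4 — new cell
Step 2: on BLACK (4,6): turn L to N, flip to white, move to (3,6). |black|=3 — new cell
Step 3: on WHITE (3,6): turn R to E, flip to black, move to (3,7). |black|=4 — new cell
Step 4: on WHITE (3,7): turn R to S, flip to black, move to (4,7). |black|=5 — new cell
Step 5: on WHITE (4,7): turn R to W, flip to black, move to (4,6). |black|=6 — REVISIT

Answer: yes 5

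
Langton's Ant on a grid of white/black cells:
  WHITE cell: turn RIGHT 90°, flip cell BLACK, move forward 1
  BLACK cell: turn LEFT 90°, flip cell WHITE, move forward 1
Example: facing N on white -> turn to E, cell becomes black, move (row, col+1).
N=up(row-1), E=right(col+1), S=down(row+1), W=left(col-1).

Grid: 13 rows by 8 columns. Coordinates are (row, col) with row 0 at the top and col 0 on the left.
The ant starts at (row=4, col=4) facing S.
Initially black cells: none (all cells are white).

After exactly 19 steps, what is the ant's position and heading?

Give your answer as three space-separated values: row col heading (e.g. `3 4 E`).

Step 1: on WHITE (4,4): turn R to W, flip to black, move to (4,3). |black|=1
Step 2: on WHITE (4,3): turn R to N, flip to black, move to (3,3). |black|=2
Step 3: on WHITE (3,3): turn R to E, flip to black, move to (3,4). |black|=3
Step 4: on WHITE (3,4): turn R to S, flip to black, move to (4,4). |black|=4
Step 5: on BLACK (4,4): turn L to E, flip to white, move to (4,5). |black|=3
Step 6: on WHITE (4,5): turn R to S, flip to black, move to (5,5). |black|=4
Step 7: on WHITE (5,5): turn R to W, flip to black, move to (5,4). |black|=5
Step 8: on WHITE (5,4): turn R to N, flip to black, move to (4,4). |black|=6
Step 9: on WHITE (4,4): turn R to E, flip to black, move to (4,5). |black|=7
Step 10: on BLACK (4,5): turn L to N, flip to white, move to (3,5). |black|=6
Step 11: on WHITE (3,5): turn R to E, flip to black, move to (3,6). |black|=7
Step 12: on WHITE (3,6): turn R to S, flip to black, move to (4,6). |black|=8
Step 13: on WHITE (4,6): turn R to W, flip to black, move to (4,5). |black|=9
Step 14: on WHITE (4,5): turn R to N, flip to black, move to (3,5). |black|=10
Step 15: on BLACK (3,5): turn L to W, flip to white, move to (3,4). |black|=9
Step 16: on BLACK (3,4): turn L to S, flip to white, move to (4,4). |black|=8
Step 17: on BLACK (4,4): turn L to E, flip to white, move to (4,5). |black|=7
Step 18: on BLACK (4,5): turn L to N, flip to white, move to (3,5). |black|=6
Step 19: on WHITE (3,5): turn R to E, flip to black, move to (3,6). |black|=7

Answer: 3 6 E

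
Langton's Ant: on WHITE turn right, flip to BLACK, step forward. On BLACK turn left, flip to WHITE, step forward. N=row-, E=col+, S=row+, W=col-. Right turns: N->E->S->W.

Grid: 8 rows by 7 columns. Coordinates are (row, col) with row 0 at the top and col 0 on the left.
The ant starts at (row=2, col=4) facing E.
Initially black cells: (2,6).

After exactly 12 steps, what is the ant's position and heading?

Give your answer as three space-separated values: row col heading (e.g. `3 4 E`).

Answer: 0 4 E

Derivation:
Step 1: on WHITE (2,4): turn R to S, flip to black, move to (3,4). |black|=2
Step 2: on WHITE (3,4): turn R to W, flip to black, move to (3,3). |black|=3
Step 3: on WHITE (3,3): turn R to N, flip to black, move to (2,3). |black|=4
Step 4: on WHITE (2,3): turn R to E, flip to black, move to (2,4). |black|=5
Step 5: on BLACK (2,4): turn L to N, flip to white, move to (1,4). |black|=4
Step 6: on WHITE (1,4): turn R to E, flip to black, move to (1,5). |black|=5
Step 7: on WHITE (1,5): turn R to S, flip to black, move to (2,5). |black|=6
Step 8: on WHITE (2,5): turn R to W, flip to black, move to (2,4). |black|=7
Step 9: on WHITE (2,4): turn R to N, flip to black, move to (1,4). |black|=8
Step 10: on BLACK (1,4): turn L to W, flip to white, move to (1,3). |black|=7
Step 11: on WHITE (1,3): turn R to N, flip to black, move to (0,3). |black|=8
Step 12: on WHITE (0,3): turn R to E, flip to black, move to (0,4). |black|=9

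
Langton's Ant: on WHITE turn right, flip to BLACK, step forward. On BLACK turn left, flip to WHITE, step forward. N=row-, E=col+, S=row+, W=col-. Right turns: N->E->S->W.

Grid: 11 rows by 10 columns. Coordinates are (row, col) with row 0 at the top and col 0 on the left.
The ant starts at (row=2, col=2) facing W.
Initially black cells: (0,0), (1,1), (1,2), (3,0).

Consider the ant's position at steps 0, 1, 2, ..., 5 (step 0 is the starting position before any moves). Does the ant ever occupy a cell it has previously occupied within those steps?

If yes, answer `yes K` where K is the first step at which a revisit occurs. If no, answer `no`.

Step 1: on WHITE (2,2): turn R to N, flip to black, move to (1,2). |black|=5 — new cell
Step 2: on BLACK (1,2): turn L to W, flip to white, move to (1,1). |black|=4 — new cell
Step 3: on BLACK (1,1): turn L to S, flip to white, move to (2,1). |black|=3 — new cell
Step 4: on WHITE (2,1): turn R to W, flip to black, move to (2,0). |black|=4 — new cell
Step 5: on WHITE (2,0): turn R to N, flip to black, move to (1,0). |black|=5 — new cell
No revisit within 5 steps.

Answer: no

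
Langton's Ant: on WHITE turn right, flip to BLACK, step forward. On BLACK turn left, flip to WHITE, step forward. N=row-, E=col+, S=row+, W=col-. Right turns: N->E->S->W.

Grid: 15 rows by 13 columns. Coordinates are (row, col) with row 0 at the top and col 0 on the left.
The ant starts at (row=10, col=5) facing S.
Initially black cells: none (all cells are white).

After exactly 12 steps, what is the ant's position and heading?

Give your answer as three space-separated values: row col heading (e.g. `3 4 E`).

Step 1: on WHITE (10,5): turn R to W, flip to black, move to (10,4). |black|=1
Step 2: on WHITE (10,4): turn R to N, flip to black, move to (9,4). |black|=2
Step 3: on WHITE (9,4): turn R to E, flip to black, move to (9,5). |black|=3
Step 4: on WHITE (9,5): turn R to S, flip to black, move to (10,5). |black|=4
Step 5: on BLACK (10,5): turn L to E, flip to white, move to (10,6). |black|=3
Step 6: on WHITE (10,6): turn R to S, flip to black, move to (11,6). |black|=4
Step 7: on WHITE (11,6): turn R to W, flip to black, move to (11,5). |black|=5
Step 8: on WHITE (11,5): turn R to N, flip to black, move to (10,5). |black|=6
Step 9: on WHITE (10,5): turn R to E, flip to black, move to (10,6). |black|=7
Step 10: on BLACK (10,6): turn L to N, flip to white, move to (9,6). |black|=6
Step 11: on WHITE (9,6): turn R to E, flip to black, move to (9,7). |black|=7
Step 12: on WHITE (9,7): turn R to S, flip to black, move to (10,7). |black|=8

Answer: 10 7 S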